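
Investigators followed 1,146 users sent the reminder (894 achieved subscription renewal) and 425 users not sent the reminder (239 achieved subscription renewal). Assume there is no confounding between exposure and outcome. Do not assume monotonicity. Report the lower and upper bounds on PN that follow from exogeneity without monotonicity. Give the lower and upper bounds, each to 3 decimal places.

p₁ = P(outcome | exposed) = 894/1146 = 0.7801
p₀ = P(outcome | unexposed) = 239/425 = 0.56235
Under exogeneity alone the bounds on PN are max{0,(p₁−p₀)/p₁} ≤ PN ≤ min{1,(1−p₀)/p₁}.
  lower = (p₁ − p₀)/p₁ = 0.21775 / 0.7801 ≈ 0.2791
  upper = min{1, (1 − p₀)/p₁} = 0.43765 / 0.7801 ≈ 0.5610

0.279 ≤ PN ≤ 0.561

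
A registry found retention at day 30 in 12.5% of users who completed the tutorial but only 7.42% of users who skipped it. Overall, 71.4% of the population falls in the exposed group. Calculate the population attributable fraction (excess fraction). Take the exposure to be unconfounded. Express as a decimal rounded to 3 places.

PAF ≈ 0.328

p₁ = 0.125, p₀ = 0.0742.
Overall risk P(Y=1) = π·p₁ + (1−π)·p₀ = 0.714×0.125 + 0.286×0.0742 = 0.11047.
Under exogeneity, PAF = [P(Y=1) − p₀] / P(Y=1).
PAF = (0.11047 − 0.0742) / 0.11047 ≈ 0.3283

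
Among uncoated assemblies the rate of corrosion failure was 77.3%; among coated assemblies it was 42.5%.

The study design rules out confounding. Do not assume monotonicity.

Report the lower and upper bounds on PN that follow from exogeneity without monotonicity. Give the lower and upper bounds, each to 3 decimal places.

p₁ = 0.773, p₀ = 0.425.
Under exogeneity alone the bounds on PN are max{0,(p₁−p₀)/p₁} ≤ PN ≤ min{1,(1−p₀)/p₁}.
  lower = (p₁ − p₀)/p₁ = 0.348 / 0.773 ≈ 0.4502
  upper = min{1, (1 − p₀)/p₁} = 0.575 / 0.773 ≈ 0.7439

0.450 ≤ PN ≤ 0.744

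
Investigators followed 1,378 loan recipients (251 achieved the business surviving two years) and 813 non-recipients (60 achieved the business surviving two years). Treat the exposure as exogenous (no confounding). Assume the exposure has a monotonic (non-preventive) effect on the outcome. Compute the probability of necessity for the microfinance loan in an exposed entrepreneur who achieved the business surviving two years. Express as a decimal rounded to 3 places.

p₁ = P(outcome | exposed) = 251/1378 = 0.18215
p₀ = P(outcome | unexposed) = 60/813 = 0.073801
Under exogeneity and monotonicity, PN = (p₁ − p₀) / p₁.
PN = (0.18215 − 0.073801) / 0.18215 = 0.10835 / 0.18215 ≈ 0.5948

PN ≈ 0.595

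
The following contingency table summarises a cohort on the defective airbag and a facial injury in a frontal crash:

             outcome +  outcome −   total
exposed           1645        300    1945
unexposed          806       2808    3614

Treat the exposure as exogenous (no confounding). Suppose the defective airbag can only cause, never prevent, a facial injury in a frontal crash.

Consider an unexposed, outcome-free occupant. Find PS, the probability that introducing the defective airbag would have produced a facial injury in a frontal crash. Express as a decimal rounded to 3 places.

p₁ = P(outcome | exposed) = 1645/1945 = 0.84576
p₀ = P(outcome | unexposed) = 806/3614 = 0.22302
Under exogeneity and monotonicity, PS = (p₁ − p₀)/(1 − p₀).
PS = (0.84576 − 0.22302) / 0.77698 ≈ 0.8015

PS ≈ 0.801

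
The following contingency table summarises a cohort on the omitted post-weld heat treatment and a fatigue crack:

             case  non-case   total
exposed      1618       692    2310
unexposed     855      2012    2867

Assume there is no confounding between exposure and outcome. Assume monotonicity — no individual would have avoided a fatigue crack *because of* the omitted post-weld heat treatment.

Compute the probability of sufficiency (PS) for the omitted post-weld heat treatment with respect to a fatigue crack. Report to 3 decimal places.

p₁ = P(outcome | exposed) = 1618/2310 = 0.70043
p₀ = P(outcome | unexposed) = 855/2867 = 0.29822
Under exogeneity and monotonicity, PS = (p₁ − p₀)/(1 − p₀).
PS = (0.70043 − 0.29822) / 0.70178 ≈ 0.5731

PS ≈ 0.573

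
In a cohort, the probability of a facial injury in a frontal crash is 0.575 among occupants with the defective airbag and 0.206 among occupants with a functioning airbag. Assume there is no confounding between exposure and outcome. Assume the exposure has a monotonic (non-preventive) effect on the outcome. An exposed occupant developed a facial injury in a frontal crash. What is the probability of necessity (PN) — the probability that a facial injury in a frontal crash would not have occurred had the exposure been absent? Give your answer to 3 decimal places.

Let p₁ = 0.575, p₀ = 0.206.
Under exogeneity and monotonicity, PN = (p₁ − p₀) / p₁.
PN = (0.575 − 0.206) / 0.575 = 0.369 / 0.575 ≈ 0.6417

PN ≈ 0.642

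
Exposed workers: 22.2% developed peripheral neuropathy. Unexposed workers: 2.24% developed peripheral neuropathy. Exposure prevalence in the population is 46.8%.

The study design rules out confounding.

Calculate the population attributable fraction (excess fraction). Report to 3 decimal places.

PAF ≈ 0.807

p₁ = 0.222, p₀ = 0.0224.
Overall risk P(Y=1) = π·p₁ + (1−π)·p₀ = 0.468×0.222 + 0.532×0.0224 = 0.11581.
Under exogeneity, PAF = [P(Y=1) − p₀] / P(Y=1).
PAF = (0.11581 − 0.0224) / 0.11581 ≈ 0.8066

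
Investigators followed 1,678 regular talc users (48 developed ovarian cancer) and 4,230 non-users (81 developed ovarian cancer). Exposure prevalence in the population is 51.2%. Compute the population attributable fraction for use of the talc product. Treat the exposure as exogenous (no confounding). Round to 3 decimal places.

PAF ≈ 0.202

p₁ = P(outcome | exposed) = 48/1678 = 0.028605
p₀ = P(outcome | unexposed) = 81/4230 = 0.019149
Overall risk P(Y=1) = π·p₁ + (1−π)·p₀ = 0.512×0.028605 + 0.488×0.019149 = 0.023991.
Under exogeneity, PAF = [P(Y=1) − p₀] / P(Y=1).
PAF = (0.023991 − 0.019149) / 0.023991 ≈ 0.2018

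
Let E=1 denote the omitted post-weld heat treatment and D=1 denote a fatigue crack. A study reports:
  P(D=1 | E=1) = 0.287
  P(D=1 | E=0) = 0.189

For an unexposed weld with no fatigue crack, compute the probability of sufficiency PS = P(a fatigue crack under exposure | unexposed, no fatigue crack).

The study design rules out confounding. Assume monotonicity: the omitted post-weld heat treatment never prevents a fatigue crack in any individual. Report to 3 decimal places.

PS ≈ 0.121

Let p₁ = 0.287, p₀ = 0.189.
Under exogeneity and monotonicity, PS = (p₁ − p₀) / (1 − p₀).
PS = (0.287 − 0.189) / (1 − 0.189) = 0.098 / 0.811 ≈ 0.1208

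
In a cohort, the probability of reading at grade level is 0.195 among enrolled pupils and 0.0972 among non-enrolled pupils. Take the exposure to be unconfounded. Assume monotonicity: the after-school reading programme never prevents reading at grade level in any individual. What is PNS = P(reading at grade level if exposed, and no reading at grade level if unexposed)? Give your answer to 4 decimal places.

Let p₁ = 0.195, p₀ = 0.0972.
Under exogeneity and monotonicity, PNS = p₁ − p₀.
PNS = 0.195 − 0.0972 = 0.0978

PNS ≈ 0.0978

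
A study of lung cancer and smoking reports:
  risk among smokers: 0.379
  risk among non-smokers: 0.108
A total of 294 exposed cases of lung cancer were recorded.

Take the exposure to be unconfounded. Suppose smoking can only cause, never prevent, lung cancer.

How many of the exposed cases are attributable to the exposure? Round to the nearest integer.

Let p₁ = 0.379, p₀ = 0.108.
PN = (p₁ − p₀)/p₁ = (0.379 − 0.108) / 0.379 ≈ 0.71504.
Attributable cases ≈ PN × (exposed cases) = 0.71504 × 294 ≈ 210.22.

about 210 cases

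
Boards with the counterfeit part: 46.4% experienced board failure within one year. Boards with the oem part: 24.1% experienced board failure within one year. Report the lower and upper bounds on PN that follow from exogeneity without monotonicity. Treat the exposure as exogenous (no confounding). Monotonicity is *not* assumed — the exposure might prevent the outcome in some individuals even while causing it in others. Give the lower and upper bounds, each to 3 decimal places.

p₁ = 0.464, p₀ = 0.241.
Under exogeneity alone the bounds on PN are max{0,(p₁−p₀)/p₁} ≤ PN ≤ min{1,(1−p₀)/p₁}.
  lower = (p₁ − p₀)/p₁ = 0.223 / 0.464 ≈ 0.4806
  upper = min{1, (1 − p₀)/p₁} = 0.759 / 0.464 ≈ 1.6358 → capped at 1

0.481 ≤ PN ≤ 1.000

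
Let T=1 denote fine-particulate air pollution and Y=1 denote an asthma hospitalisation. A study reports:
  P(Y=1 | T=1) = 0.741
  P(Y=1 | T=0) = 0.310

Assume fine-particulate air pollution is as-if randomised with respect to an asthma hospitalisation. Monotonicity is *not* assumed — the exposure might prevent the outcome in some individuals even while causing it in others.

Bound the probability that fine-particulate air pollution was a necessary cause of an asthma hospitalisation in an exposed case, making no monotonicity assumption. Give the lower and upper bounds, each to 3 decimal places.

Let p₁ = 0.741, p₀ = 0.31.
Under exogeneity alone the bounds on PN are max{0,(p₁−p₀)/p₁} ≤ PN ≤ min{1,(1−p₀)/p₁}.
  lower = (p₁ − p₀)/p₁ = 0.431 / 0.741 ≈ 0.5816
  upper = min{1, (1 − p₀)/p₁} = 0.69 / 0.741 ≈ 0.9312

0.582 ≤ PN ≤ 0.931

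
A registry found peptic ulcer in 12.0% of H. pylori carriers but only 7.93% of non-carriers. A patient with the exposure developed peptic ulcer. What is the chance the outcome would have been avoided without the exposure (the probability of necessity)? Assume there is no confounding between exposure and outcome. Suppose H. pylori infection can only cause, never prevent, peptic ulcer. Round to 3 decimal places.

p₁ = 0.12, p₀ = 0.0793.
Under exogeneity and monotonicity, PN = (p₁ − p₀) / p₁.
PN = (0.12 − 0.0793) / 0.12 = 0.0407 / 0.12 ≈ 0.3392

PN ≈ 0.339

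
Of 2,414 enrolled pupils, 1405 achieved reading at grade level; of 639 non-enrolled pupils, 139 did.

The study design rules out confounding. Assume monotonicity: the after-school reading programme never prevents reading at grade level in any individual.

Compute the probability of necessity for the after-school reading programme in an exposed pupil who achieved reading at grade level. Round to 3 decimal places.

p₁ = P(outcome | exposed) = 1405/2414 = 0.58202
p₀ = P(outcome | unexposed) = 139/639 = 0.21753
Under exogeneity and monotonicity, PN = (p₁ − p₀) / p₁.
PN = (0.58202 − 0.21753) / 0.58202 = 0.36449 / 0.58202 ≈ 0.6263

PN ≈ 0.626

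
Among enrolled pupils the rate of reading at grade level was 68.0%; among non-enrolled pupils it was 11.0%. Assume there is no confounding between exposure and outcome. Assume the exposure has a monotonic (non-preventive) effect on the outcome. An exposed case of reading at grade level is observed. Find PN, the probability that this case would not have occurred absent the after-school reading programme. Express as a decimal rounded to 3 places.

PN ≈ 0.838

p₁ = 0.68, p₀ = 0.11.
Under exogeneity and monotonicity, PN = (p₁ − p₀) / p₁.
PN = (0.68 − 0.11) / 0.68 = 0.57 / 0.68 ≈ 0.8382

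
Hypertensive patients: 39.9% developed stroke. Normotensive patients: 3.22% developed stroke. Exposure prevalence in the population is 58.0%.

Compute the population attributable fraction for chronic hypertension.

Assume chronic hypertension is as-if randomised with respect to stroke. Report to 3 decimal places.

p₁ = 0.399, p₀ = 0.0322.
Overall risk P(Y=1) = π·p₁ + (1−π)·p₀ = 0.58×0.399 + 0.42×0.0322 = 0.24494.
Under exogeneity, PAF = [P(Y=1) − p₀] / P(Y=1).
PAF = (0.24494 − 0.0322) / 0.24494 ≈ 0.8685

PAF ≈ 0.869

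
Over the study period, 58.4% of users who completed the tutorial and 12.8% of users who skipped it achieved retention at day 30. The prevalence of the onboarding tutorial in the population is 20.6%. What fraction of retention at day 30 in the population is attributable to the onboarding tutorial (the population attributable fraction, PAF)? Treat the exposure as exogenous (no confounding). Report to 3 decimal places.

p₁ = 0.584, p₀ = 0.128.
Overall risk P(Y=1) = π·p₁ + (1−π)·p₀ = 0.206×0.584 + 0.794×0.128 = 0.22194.
Under exogeneity, PAF = [P(Y=1) − p₀] / P(Y=1).
PAF = (0.22194 − 0.128) / 0.22194 ≈ 0.4233

PAF ≈ 0.423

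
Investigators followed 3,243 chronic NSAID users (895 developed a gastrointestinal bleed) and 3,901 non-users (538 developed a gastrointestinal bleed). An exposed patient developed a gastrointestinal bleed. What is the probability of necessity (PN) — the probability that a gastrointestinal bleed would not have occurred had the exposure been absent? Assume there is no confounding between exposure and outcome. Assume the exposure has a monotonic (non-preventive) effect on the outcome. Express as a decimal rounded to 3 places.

PN ≈ 0.500

p₁ = P(outcome | exposed) = 895/3243 = 0.27598
p₀ = P(outcome | unexposed) = 538/3901 = 0.13791
Under exogeneity and monotonicity, PN = (p₁ − p₀) / p₁.
PN = (0.27598 − 0.13791) / 0.27598 = 0.13807 / 0.27598 ≈ 0.5003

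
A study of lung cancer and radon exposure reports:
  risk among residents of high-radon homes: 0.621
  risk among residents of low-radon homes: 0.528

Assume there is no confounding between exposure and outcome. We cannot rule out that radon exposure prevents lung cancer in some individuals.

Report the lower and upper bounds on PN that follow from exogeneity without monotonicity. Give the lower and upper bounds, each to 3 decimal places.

0.150 ≤ PN ≤ 0.760

Let p₁ = 0.621, p₀ = 0.528.
Under exogeneity alone the bounds on PN are max{0,(p₁−p₀)/p₁} ≤ PN ≤ min{1,(1−p₀)/p₁}.
  lower = (p₁ − p₀)/p₁ = 0.093 / 0.621 ≈ 0.1498
  upper = min{1, (1 − p₀)/p₁} = 0.472 / 0.621 ≈ 0.7601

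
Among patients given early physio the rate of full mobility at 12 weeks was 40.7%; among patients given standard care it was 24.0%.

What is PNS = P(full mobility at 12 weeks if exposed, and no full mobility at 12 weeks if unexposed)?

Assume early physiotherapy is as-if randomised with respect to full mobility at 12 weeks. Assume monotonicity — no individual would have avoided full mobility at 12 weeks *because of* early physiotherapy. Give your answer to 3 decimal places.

PNS ≈ 0.167

p₁ = 0.407, p₀ = 0.24.
Under exogeneity and monotonicity, PNS = p₁ − p₀.
PNS = 0.407 − 0.24 = 0.167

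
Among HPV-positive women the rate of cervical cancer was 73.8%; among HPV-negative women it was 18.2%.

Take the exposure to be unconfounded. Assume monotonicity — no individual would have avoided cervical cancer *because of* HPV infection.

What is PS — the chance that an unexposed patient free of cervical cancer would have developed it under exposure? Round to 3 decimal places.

PS ≈ 0.680

p₁ = 0.738, p₀ = 0.182.
Under exogeneity and monotonicity, PS = (p₁ − p₀) / (1 − p₀).
PS = (0.738 − 0.182) / (1 − 0.182) = 0.556 / 0.818 ≈ 0.6797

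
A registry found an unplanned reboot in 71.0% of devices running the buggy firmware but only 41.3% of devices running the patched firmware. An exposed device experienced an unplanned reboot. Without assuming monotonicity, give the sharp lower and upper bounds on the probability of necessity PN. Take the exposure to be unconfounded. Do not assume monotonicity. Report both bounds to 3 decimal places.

0.418 ≤ PN ≤ 0.827

p₁ = 0.71, p₀ = 0.413.
Under exogeneity alone the bounds on PN are max{0,(p₁−p₀)/p₁} ≤ PN ≤ min{1,(1−p₀)/p₁}.
  lower = (p₁ − p₀)/p₁ = 0.297 / 0.71 ≈ 0.4183
  upper = min{1, (1 − p₀)/p₁} = 0.587 / 0.71 ≈ 0.8268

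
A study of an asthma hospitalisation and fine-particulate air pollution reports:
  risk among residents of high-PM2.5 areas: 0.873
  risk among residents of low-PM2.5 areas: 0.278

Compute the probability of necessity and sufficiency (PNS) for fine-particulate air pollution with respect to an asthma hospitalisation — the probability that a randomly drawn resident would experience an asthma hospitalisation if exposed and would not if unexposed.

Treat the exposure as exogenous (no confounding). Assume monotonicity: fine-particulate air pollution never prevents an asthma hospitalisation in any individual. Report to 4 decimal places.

PNS ≈ 0.5950

Let p₁ = 0.873, p₀ = 0.278.
Under exogeneity and monotonicity, PNS = p₁ − p₀.
PNS = 0.873 − 0.278 = 0.595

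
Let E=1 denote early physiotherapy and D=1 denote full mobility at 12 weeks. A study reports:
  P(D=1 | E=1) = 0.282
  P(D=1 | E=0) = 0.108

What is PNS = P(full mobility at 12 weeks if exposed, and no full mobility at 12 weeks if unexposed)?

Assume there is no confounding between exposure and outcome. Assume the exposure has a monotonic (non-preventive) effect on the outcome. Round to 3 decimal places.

Let p₁ = 0.282, p₀ = 0.108.
Under exogeneity and monotonicity, PNS = p₁ − p₀.
PNS = 0.282 − 0.108 = 0.174

PNS ≈ 0.174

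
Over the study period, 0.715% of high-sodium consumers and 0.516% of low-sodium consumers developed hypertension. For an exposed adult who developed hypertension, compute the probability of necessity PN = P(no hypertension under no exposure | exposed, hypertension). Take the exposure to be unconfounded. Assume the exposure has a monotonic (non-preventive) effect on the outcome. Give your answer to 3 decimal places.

p₁ = 0.00715, p₀ = 0.00516.
Under exogeneity and monotonicity, PN = (p₁ − p₀) / p₁.
PN = (0.00715 − 0.00516) / 0.00715 = 0.00199 / 0.00715 ≈ 0.2783

PN ≈ 0.278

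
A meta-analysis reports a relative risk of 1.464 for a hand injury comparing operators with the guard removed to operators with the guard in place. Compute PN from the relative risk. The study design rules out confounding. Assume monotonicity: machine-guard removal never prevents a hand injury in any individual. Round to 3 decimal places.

PN ≈ 0.317

Under exogeneity and monotonicity, PN = (RR − 1) / RR = 1 − 1/RR.
PN = (1.464 − 1) / 1.464 = 0.464 / 1.464 ≈ 0.3169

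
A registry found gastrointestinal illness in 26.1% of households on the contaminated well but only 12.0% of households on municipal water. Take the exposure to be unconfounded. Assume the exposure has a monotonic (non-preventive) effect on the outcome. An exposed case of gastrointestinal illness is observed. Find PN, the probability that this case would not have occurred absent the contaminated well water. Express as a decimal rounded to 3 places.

PN ≈ 0.540

p₁ = 0.261, p₀ = 0.12.
Under exogeneity and monotonicity, PN = (p₁ − p₀) / p₁.
PN = (0.261 − 0.12) / 0.261 = 0.141 / 0.261 ≈ 0.5402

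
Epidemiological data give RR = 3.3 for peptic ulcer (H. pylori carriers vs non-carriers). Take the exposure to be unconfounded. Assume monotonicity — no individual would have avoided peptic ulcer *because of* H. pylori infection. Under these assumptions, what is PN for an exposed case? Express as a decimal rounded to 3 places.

PN ≈ 0.697

Under exogeneity and monotonicity, PN = (RR − 1) / RR = 1 − 1/RR.
PN = (3.3 − 1) / 3.3 = 2.3 / 3.3 ≈ 0.6970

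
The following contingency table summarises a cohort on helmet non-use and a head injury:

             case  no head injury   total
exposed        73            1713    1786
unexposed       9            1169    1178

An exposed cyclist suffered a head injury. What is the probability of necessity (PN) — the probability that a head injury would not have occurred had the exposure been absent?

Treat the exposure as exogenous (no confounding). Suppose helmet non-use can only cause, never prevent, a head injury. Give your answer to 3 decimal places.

PN ≈ 0.813

p₁ = P(outcome | exposed) = 73/1786 = 0.040873
p₀ = P(outcome | unexposed) = 9/1178 = 0.0076401
Under exogeneity and monotonicity, PN = (p₁ − p₀) / p₁.
PN = (0.040873 − 0.0076401) / 0.040873 = 0.033233 / 0.040873 ≈ 0.8131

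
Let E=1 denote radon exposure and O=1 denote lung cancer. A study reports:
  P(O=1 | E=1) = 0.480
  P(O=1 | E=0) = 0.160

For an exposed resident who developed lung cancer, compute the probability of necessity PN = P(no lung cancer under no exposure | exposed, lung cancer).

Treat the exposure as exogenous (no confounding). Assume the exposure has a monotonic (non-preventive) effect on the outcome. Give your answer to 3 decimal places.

Let p₁ = 0.48, p₀ = 0.16.
Under exogeneity and monotonicity, PN = (p₁ − p₀) / p₁.
PN = (0.48 − 0.16) / 0.48 = 0.32 / 0.48 ≈ 0.6667

PN ≈ 0.667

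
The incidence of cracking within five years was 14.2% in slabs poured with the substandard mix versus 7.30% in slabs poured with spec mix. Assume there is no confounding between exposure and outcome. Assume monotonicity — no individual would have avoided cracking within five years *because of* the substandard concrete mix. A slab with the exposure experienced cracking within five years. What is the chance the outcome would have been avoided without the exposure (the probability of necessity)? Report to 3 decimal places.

p₁ = 0.142, p₀ = 0.073.
Under exogeneity and monotonicity, PN = (p₁ − p₀) / p₁.
PN = (0.142 − 0.073) / 0.142 = 0.069 / 0.142 ≈ 0.4859

PN ≈ 0.486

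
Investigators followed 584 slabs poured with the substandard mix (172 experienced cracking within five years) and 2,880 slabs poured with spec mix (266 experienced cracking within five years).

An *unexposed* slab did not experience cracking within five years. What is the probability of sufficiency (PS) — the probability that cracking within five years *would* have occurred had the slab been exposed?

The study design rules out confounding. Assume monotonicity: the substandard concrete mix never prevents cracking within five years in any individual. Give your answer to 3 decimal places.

PS ≈ 0.223

p₁ = P(outcome | exposed) = 172/584 = 0.29452
p₀ = P(outcome | unexposed) = 266/2880 = 0.092361
Under exogeneity and monotonicity, PS = (p₁ − p₀) / (1 − p₀).
PS = (0.29452 − 0.092361) / (1 − 0.092361) = 0.20216 / 0.90764 ≈ 0.2227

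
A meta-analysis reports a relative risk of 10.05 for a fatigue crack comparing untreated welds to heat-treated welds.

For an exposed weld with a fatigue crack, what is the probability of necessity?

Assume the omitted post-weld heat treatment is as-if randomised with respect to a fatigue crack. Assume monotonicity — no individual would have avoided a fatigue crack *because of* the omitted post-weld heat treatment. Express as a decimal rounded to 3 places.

Under exogeneity and monotonicity, PN = (RR − 1) / RR = 1 − 1/RR.
PN = (10.05 − 1) / 10.05 = 9.05 / 10.05 ≈ 0.9005

PN ≈ 0.900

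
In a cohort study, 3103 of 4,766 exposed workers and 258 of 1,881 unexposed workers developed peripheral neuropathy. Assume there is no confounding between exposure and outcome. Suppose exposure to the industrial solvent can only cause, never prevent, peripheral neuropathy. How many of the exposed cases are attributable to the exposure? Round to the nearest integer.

about 2449 cases

p₁ = P(outcome | exposed) = 3103/4766 = 0.65107
p₀ = P(outcome | unexposed) = 258/1881 = 0.13716
PN = (p₁ − p₀)/p₁ = (0.65107 − 0.13716) / 0.65107 ≈ 0.78933.
Attributable cases ≈ PN × (exposed cases) = 0.78933 × 3103 ≈ 2449.29.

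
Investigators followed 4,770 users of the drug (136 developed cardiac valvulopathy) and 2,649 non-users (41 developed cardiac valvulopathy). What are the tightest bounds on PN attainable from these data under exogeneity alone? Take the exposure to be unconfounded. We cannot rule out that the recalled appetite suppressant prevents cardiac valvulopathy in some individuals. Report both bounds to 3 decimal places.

0.457 ≤ PN ≤ 1.000

p₁ = P(outcome | exposed) = 136/4770 = 0.028512
p₀ = P(outcome | unexposed) = 41/2649 = 0.015478
Under exogeneity alone the bounds on PN are max{0,(p₁−p₀)/p₁} ≤ PN ≤ min{1,(1−p₀)/p₁}.
  lower = (p₁ − p₀)/p₁ = 0.013034 / 0.028512 ≈ 0.4571
  upper = min{1, (1 − p₀)/p₁} = 0.98452 / 0.028512 ≈ 34.5307 → capped at 1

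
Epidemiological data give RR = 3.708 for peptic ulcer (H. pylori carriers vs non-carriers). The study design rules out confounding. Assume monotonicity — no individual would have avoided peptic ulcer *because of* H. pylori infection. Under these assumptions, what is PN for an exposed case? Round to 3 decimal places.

PN ≈ 0.730

Under exogeneity and monotonicity, PN = (RR − 1) / RR = 1 − 1/RR.
PN = (3.708 − 1) / 3.708 = 2.708 / 3.708 ≈ 0.7303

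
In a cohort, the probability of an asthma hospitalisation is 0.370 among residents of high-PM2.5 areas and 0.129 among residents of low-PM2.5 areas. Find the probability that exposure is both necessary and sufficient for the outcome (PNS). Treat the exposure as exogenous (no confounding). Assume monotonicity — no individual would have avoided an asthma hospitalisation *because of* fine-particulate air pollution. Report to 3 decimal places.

PNS ≈ 0.241

Let p₁ = 0.37, p₀ = 0.129.
Under exogeneity and monotonicity, PNS = p₁ − p₀.
PNS = 0.37 − 0.129 = 0.241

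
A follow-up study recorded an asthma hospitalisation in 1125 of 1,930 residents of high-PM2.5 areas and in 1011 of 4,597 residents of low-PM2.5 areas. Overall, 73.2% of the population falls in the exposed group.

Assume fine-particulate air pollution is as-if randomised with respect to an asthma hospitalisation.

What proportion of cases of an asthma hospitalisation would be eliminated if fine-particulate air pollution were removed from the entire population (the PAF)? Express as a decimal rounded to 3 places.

PAF ≈ 0.547

p₁ = P(outcome | exposed) = 1125/1930 = 0.5829
p₀ = P(outcome | unexposed) = 1011/4597 = 0.21993
Overall risk P(Y=1) = π·p₁ + (1−π)·p₀ = 0.732×0.5829 + 0.268×0.21993 = 0.48562.
Under exogeneity, PAF = [P(Y=1) − p₀] / P(Y=1).
PAF = (0.48562 − 0.21993) / 0.48562 ≈ 0.5471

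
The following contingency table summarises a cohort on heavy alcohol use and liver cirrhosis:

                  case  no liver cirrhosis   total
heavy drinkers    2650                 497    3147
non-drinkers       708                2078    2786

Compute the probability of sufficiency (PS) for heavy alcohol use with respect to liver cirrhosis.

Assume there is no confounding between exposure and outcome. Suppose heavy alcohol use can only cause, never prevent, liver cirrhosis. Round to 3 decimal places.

p₁ = P(outcome | exposed) = 2650/3147 = 0.84207
p₀ = P(outcome | unexposed) = 708/2786 = 0.25413
Under exogeneity and monotonicity, PS = (p₁ − p₀) / (1 − p₀).
PS = (0.84207 − 0.25413) / (1 − 0.25413) = 0.58794 / 0.74587 ≈ 0.7883

PS ≈ 0.788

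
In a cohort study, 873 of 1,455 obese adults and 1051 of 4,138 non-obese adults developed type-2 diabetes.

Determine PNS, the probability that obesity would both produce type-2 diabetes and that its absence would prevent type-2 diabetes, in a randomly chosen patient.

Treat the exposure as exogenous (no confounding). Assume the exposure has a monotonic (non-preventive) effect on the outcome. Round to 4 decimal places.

p₁ = P(outcome | exposed) = 873/1455 = 0.6
p₀ = P(outcome | unexposed) = 1051/4138 = 0.25399
Under exogeneity and monotonicity, PNS = p₁ − p₀.
PNS = 0.6 − 0.25399 = 0.34601

PNS ≈ 0.3460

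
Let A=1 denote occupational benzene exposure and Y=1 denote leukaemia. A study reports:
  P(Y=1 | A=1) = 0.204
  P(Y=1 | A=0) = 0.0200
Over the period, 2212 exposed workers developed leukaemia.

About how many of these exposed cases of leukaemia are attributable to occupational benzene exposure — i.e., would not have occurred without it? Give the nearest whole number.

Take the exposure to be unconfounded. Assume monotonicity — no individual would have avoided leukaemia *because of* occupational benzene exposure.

about 1995 cases

Let p₁ = 0.204, p₀ = 0.02.
PN = (p₁ − p₀)/p₁ = (0.204 − 0.02) / 0.204 ≈ 0.90196.
Attributable cases ≈ PN × (exposed cases) = 0.90196 × 2212 ≈ 1995.14.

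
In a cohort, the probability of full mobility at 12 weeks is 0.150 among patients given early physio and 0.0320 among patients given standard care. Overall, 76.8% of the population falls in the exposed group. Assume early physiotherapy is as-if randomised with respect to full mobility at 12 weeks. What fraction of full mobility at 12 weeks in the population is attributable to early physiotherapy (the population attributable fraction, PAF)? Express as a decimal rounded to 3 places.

PAF ≈ 0.739

Let p₁ = 0.15, p₀ = 0.032.
Overall risk P(Y=1) = π·p₁ + (1−π)·p₀ = 0.768×0.15 + 0.232×0.032 = 0.12262.
Under exogeneity, PAF = [P(Y=1) − p₀] / P(Y=1).
PAF = (0.12262 − 0.032) / 0.12262 ≈ 0.7390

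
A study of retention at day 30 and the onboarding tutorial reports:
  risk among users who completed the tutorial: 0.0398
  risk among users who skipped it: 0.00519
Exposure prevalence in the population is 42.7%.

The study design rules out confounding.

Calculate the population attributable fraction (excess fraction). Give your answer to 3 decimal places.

Let p₁ = 0.0398, p₀ = 0.00519.
Overall risk P(Y=1) = π·p₁ + (1−π)·p₀ = 0.427×0.0398 + 0.573×0.00519 = 0.019968.
Under exogeneity, PAF = [P(Y=1) − p₀] / P(Y=1).
PAF = (0.019968 − 0.00519) / 0.019968 ≈ 0.7401

PAF ≈ 0.740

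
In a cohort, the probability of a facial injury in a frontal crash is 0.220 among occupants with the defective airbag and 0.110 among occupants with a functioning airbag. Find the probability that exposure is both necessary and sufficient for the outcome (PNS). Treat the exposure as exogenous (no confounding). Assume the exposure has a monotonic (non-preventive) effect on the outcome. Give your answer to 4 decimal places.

Let p₁ = 0.22, p₀ = 0.11.
Under exogeneity and monotonicity, PNS = p₁ − p₀.
PNS = 0.22 − 0.11 = 0.11

PNS ≈ 0.1100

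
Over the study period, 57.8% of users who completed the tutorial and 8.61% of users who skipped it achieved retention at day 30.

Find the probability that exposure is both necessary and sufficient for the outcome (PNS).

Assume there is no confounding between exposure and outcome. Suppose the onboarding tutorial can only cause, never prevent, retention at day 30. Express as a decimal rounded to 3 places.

PNS ≈ 0.492

p₁ = 0.578, p₀ = 0.0861.
Under exogeneity and monotonicity, PNS = p₁ − p₀.
PNS = 0.578 − 0.0861 = 0.4919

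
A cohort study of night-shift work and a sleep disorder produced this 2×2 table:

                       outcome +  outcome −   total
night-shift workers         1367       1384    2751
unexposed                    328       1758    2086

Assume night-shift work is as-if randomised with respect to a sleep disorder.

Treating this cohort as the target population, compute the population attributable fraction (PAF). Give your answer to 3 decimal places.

PAF ≈ 0.551

p₁ = P(outcome | exposed) = 1367/2751 = 0.49691
p₀ = P(outcome | unexposed) = 328/2086 = 0.15724
Exposure prevalence π = 2751/4837 = 0.56874; overall risk P(Y=1) = 0.35042.
Under exogeneity, PAF = [P(Y=1) − p₀]/P(Y=1).
PAF = (0.35042 − 0.15724) / 0.35042 ≈ 0.5513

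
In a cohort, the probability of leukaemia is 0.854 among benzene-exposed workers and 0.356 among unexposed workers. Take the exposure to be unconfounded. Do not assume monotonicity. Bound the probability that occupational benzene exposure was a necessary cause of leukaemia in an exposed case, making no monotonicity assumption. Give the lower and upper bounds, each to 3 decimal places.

0.583 ≤ PN ≤ 0.754

Let p₁ = 0.854, p₀ = 0.356.
Under exogeneity alone the bounds on PN are max{0,(p₁−p₀)/p₁} ≤ PN ≤ min{1,(1−p₀)/p₁}.
  lower = (p₁ − p₀)/p₁ = 0.498 / 0.854 ≈ 0.5831
  upper = min{1, (1 − p₀)/p₁} = 0.644 / 0.854 ≈ 0.7541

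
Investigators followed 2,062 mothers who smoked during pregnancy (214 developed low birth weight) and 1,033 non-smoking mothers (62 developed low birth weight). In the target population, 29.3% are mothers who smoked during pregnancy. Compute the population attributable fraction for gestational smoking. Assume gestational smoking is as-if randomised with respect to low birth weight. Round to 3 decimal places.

PAF ≈ 0.176

p₁ = P(outcome | exposed) = 214/2062 = 0.10378
p₀ = P(outcome | unexposed) = 62/1033 = 0.060019
Overall risk P(Y=1) = π·p₁ + (1−π)·p₀ = 0.293×0.10378 + 0.707×0.060019 = 0.072842.
Under exogeneity, PAF = [P(Y=1) − p₀] / P(Y=1).
PAF = (0.072842 − 0.060019) / 0.072842 ≈ 0.1760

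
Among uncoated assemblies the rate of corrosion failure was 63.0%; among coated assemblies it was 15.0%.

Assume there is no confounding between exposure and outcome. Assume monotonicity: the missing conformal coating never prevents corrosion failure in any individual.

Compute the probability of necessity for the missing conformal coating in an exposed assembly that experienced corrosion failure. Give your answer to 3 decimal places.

p₁ = 0.63, p₀ = 0.15.
Under exogeneity and monotonicity, PN = (p₁ − p₀) / p₁.
PN = (0.63 − 0.15) / 0.63 = 0.48 / 0.63 ≈ 0.7619

PN ≈ 0.762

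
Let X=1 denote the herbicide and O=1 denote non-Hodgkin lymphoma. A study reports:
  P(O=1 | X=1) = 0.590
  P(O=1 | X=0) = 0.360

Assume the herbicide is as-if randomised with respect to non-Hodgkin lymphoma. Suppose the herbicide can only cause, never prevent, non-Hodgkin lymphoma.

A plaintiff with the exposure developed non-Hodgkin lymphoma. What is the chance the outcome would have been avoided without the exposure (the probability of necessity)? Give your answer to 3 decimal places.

PN ≈ 0.390

Let p₁ = 0.59, p₀ = 0.36.
Under exogeneity and monotonicity, PN = (p₁ − p₀) / p₁.
PN = (0.59 − 0.36) / 0.59 = 0.23 / 0.59 ≈ 0.3898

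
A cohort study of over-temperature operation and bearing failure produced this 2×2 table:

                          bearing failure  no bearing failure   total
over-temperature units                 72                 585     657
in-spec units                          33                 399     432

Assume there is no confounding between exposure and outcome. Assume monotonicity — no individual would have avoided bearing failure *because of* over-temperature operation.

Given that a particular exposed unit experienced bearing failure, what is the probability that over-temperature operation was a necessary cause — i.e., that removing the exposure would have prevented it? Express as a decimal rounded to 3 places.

p₁ = P(outcome | exposed) = 72/657 = 0.10959
p₀ = P(outcome | unexposed) = 33/432 = 0.076389
Under exogeneity and monotonicity, PN = (p₁ − p₀)/p₁.
PN = (0.10959 − 0.076389) / 0.10959 ≈ 0.3030

PN ≈ 0.303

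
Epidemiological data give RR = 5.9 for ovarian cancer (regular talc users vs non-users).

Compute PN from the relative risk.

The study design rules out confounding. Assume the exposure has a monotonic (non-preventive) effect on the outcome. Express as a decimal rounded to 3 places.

PN ≈ 0.831

Under exogeneity and monotonicity, PN = (RR − 1) / RR = 1 − 1/RR.
PN = (5.9 − 1) / 5.9 = 4.9 / 5.9 ≈ 0.8305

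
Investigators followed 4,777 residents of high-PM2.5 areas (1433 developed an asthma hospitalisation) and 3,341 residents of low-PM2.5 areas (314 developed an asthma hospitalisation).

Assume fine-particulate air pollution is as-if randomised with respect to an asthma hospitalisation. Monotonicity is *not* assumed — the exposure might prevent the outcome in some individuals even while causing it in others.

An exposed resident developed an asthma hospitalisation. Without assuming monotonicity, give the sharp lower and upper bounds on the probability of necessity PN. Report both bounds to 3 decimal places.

p₁ = P(outcome | exposed) = 1433/4777 = 0.29998
p₀ = P(outcome | unexposed) = 314/3341 = 0.093984
Under exogeneity alone the bounds on PN are max{0,(p₁−p₀)/p₁} ≤ PN ≤ min{1,(1−p₀)/p₁}.
  lower = (p₁ − p₀)/p₁ = 0.206 / 0.29998 ≈ 0.6867
  upper = min{1, (1 − p₀)/p₁} = 0.90602 / 0.29998 ≈ 3.0203 → capped at 1

0.687 ≤ PN ≤ 1.000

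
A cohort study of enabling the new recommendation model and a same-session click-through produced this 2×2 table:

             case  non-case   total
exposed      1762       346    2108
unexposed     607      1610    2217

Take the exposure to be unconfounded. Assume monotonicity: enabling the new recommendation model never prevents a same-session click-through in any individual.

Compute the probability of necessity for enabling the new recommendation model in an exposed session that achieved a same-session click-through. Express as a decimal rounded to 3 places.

PN ≈ 0.672

p₁ = P(outcome | exposed) = 1762/2108 = 0.83586
p₀ = P(outcome | unexposed) = 607/2217 = 0.27379
Under exogeneity and monotonicity, PN = (p₁ − p₀) / p₁.
PN = (0.83586 − 0.27379) / 0.83586 = 0.56207 / 0.83586 ≈ 0.6724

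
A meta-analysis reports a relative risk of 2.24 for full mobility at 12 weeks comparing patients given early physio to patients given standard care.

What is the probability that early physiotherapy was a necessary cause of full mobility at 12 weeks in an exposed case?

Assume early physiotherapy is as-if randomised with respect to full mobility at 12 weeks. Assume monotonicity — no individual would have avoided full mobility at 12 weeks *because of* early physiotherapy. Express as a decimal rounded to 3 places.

PN ≈ 0.554

Under exogeneity and monotonicity, PN = (RR − 1) / RR = 1 − 1/RR.
PN = (2.24 − 1) / 2.24 = 1.24 / 2.24 ≈ 0.5536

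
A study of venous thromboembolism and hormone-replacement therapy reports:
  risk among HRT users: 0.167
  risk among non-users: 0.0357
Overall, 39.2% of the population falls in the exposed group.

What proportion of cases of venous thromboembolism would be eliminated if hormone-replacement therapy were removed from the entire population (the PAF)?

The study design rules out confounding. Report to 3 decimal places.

PAF ≈ 0.590

Let p₁ = 0.167, p₀ = 0.0357.
Overall risk P(Y=1) = π·p₁ + (1−π)·p₀ = 0.392×0.167 + 0.608×0.0357 = 0.08717.
Under exogeneity, PAF = [P(Y=1) − p₀] / P(Y=1).
PAF = (0.08717 − 0.0357) / 0.08717 ≈ 0.5905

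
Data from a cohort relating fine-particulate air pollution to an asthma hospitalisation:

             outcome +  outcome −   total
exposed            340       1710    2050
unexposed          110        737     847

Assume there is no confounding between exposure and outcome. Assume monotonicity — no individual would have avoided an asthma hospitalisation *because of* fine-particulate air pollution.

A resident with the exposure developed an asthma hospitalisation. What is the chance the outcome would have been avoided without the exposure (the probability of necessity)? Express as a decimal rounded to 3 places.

p₁ = P(outcome | exposed) = 340/2050 = 0.16585
p₀ = P(outcome | unexposed) = 110/847 = 0.12987
Under exogeneity and monotonicity, PN = (p₁ − p₀)/p₁.
PN = (0.16585 − 0.12987) / 0.16585 ≈ 0.2170

PN ≈ 0.217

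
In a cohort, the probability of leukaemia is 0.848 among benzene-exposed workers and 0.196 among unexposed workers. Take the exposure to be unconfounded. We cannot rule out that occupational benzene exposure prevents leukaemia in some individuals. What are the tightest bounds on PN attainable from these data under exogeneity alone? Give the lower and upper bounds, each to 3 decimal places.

Let p₁ = 0.848, p₀ = 0.196.
Under exogeneity alone the bounds on PN are max{0,(p₁−p₀)/p₁} ≤ PN ≤ min{1,(1−p₀)/p₁}.
  lower = (p₁ − p₀)/p₁ = 0.652 / 0.848 ≈ 0.7689
  upper = min{1, (1 − p₀)/p₁} = 0.804 / 0.848 ≈ 0.9481

0.769 ≤ PN ≤ 0.948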